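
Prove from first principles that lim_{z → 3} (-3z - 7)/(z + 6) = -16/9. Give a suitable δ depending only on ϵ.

Let ϵ > 0. We want δ > 0 with 0 < |z − 3| < δ ⇒ |(-3z - 7)/(z + 6) + 16/9| < ϵ.
Combining over a common denominator, (-3z - 7)/(z + 6) + 16/9 = [(-3z - 7)·9 − (-16)·(z + 6)] / [9·(z + 6)] = -11(z − 3) / (9(z + 6)).
So |(-3z - 7)/(z + 6) + 16/9| = 11|z − 3| / (9·|z + 6|).
Restrict δ ≤ 9/2. Then |z − 3| < 9/2 gives |z + 6| = |(z − 3) + 9| ≥ 9 − 9/2 = 9/2.
Hence |(-3z - 7)/(z + 6) + 16/9| < 11|z − 3|/(9·(9/2)) = (22/81)|z − 3|, which is < ϵ once |z − 3| < (81/22)ϵ.
Take δ = min(9/2, (81/22)ϵ). Then 0 < |z − 3| < δ forces both bounds, so |(-3z - 7)/(z + 6) + 16/9| < ϵ.

δ = min(9/2, (81/22)ϵ)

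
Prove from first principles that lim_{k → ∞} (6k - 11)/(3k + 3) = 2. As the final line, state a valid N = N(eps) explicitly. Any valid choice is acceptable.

N = (17/3)/eps

Let eps > 0. For k ≥ 1, |(6k - 11)/(3k + 3) − 2| = |-51|/(3(3k + 3)) = 51/(3(3k + 3)).
Since 3k + 3 ≥ 3k for k ≥ 1, this is ≤ 51/(3·3k) = (17/3)/k.
So |(6k - 11)/(3k + 3) − 2| < eps whenever k > (17/3)/eps.
Take N = (17/3)/eps. If k > N then |(6k - 11)/(3k + 3) − 2| ≤ (17/3)/k < eps.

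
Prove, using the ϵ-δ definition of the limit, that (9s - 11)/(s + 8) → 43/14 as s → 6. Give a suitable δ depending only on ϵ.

Let ϵ > 0 be given. We want δ > 0 with 0 < |s − 6| < δ ⇒ |(9s - 11)/(s + 8) − (43/14)| < ϵ.
Combining over a common denominator, (9s - 11)/(s + 8) − (43/14) = [(9s - 11)·14 − 43·(s + 8)] / [14·(s + 8)] = 83(s − 6) / (14(s + 8)).
So |(9s - 11)/(s + 8) − (43/14)| = 83|s − 6| / (14·|s + 8|).
Require δ ≤ 7, so |s + 8| ≥ |14| − |s − 6| > 14 − 7 = 7.
Hence |(9s - 11)/(s + 8) − (43/14)| < 83|s − 6|/(14·7) = (83/98)|s − 6|, which is < ϵ once |s − 6| < (98/83)ϵ.
Take δ = min(7, (98/83)ϵ). Then 0 < |s − 6| < δ forces both bounds, so |(9s - 11)/(s + 8) − (43/14)| < ϵ.

δ = min(7, (98/83)ϵ)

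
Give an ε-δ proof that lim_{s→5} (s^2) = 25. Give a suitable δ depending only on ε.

Fix ε > 0. We seek δ > 0 with 0 < |s − 5| < δ ⇒ |s^2 − 25| < ε.
Factor: s^2 − 25 = (s − 5)(s + 5), so |s^2 − 25| = |s − 5|·|s + 5|.
Impose δ ≤ 1 so that |s| < 6; then |s + 5| ≤ 11.
Hence |s^2 − 25| ≤ 11|s − 5|, which is < ε once |s − 5| < ε/11.
Take δ = min(1, ε/11). If 0 < |s − 5| < δ then both bounds hold and |s^2 − 25| ≤ 11|s − 5| < 11·(ε/11) = ε.

δ = min(1, ε/11)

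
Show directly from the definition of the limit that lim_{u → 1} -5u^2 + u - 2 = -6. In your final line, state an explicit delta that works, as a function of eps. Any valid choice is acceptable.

Let eps > 0 be given. We want delta > 0 such that 0 < |u − 1| < delta implies |(-5u^2 + u - 2) + 6| < eps.
(-5u^2 + u - 2) + 6 = -5u^2 + u + 4 = (u − 1)(-5u - 4).
So |(-5u^2 + u - 2) + 6| = |u − 1|·|-5u - 4|.
Require delta ≤ 1. Then |u − 1| < 1 gives |u| < 2, and by the triangle inequality |-5u - 4| ≤ 5·2 + 4 = 14.
Hence |(-5u^2 + u - 2) + 6| ≤ 14|u − 1| < eps provided |u − 1| < eps/14.
Choosing delta = min(1, eps/14) ensures both conditions, hence |(-5u^2 + u - 2) + 6| < eps.

delta = min(1, eps/14)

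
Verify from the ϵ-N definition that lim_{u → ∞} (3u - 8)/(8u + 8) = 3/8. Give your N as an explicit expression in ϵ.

N = (11/8)/ϵ

Let ϵ > 0. We seek N > 0 such that u > N implies |(3u - 8)/(8u + 8) − (3/8)| < ϵ.
(3u - 8)/(8u + 8) − (3/8) = (8(3u - 8) − 3(8u + 8)) / (8(8u + 8)) = -88/(8(8u + 8)).
For u > 0 we have 8u + 8 > 8u, so |(3u - 8)/(8u + 8) − (3/8)| = 88/(8(8u + 8)) < 88/(8·8u) = (11/8)/u.
Thus |(3u - 8)/(8u + 8) − (3/8)| < ϵ whenever u > (11/8)/ϵ.
Take N = (11/8)/ϵ. If u > N then |(3u - 8)/(8u + 8) − (3/8)| < (11/8)/u < ϵ.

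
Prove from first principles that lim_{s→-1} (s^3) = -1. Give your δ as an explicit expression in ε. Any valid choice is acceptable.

δ = min(2, ε/13)

Let ε > 0 be given. We seek δ > 0 with 0 < |s + 1| < δ ⇒ |s^3 + 1| < ε.
Factor: s^3 + 1 = (s + 1)(s^2 - s + 1), so |s^3 + 1| = |s + 1|·|s^2 - s + 1|.
Restrict δ ≤ 2. Then |s + 1| < 2 gives |s| < 3, so by the triangle inequality |s^2 - s + 1| ≤ 3^2 + 3 + 1 = 13.
Hence |s^3 + 1| ≤ 13|s + 1|, which is < ε once |s + 1| < ε/13.
Take δ = min(2, ε/13). If 0 < |s + 1| < δ then both bounds hold and |s^3 + 1| ≤ 13|s + 1| < 13·(ε/13) = ε.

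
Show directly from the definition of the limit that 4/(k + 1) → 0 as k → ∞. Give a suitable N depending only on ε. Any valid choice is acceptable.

Fix ε > 0. For k ≥ 1, |4/(k + 1) − 0| = 4/(k + 1) ≤ 4/k.
We need 4/k < ε, i.e. k > 4/ε.
Take N = 4/ε. If k > N then |4/(k + 1)| ≤ 4/k < ε.

N = 4/ε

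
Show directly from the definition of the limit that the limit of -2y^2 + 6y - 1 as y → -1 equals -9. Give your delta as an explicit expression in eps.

delta = min(1, eps/12)

Suppose eps > 0. We want delta > 0 such that 0 < |y + 1| < delta implies |(-2y^2 + 6y - 1) + 9| < eps.
(-2y^2 + 6y - 1) + 9 = -2y^2 + 6y + 8 = (y + 1)(-2y + 8).
So |(-2y^2 + 6y - 1) + 9| = |y + 1|·|-2y + 8|.
Require delta ≤ 1. Then |y + 1| < 1 gives |y| < 2, and by the triangle inequality |-2y + 8| ≤ 2·2 + 8 = 12.
Hence |(-2y^2 + 6y - 1) + 9| ≤ 12|y + 1| < eps provided |y + 1| < eps/12.
Take delta = min(1, eps/12). Then 0 < |y + 1| < delta gives both |y + 1| < 1 and |y + 1| < eps/12, so |(-2y^2 + 6y - 1) + 9| < eps.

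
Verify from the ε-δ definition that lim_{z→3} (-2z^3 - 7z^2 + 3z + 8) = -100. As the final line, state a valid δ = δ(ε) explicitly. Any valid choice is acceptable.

δ = min(1, ε/120)

Suppose ε > 0. We want δ > 0 such that 0 < |z − 3| < δ implies |(-2z^3 - 7z^2 + 3z + 8) + 100| < ε.
(-2z^3 - 7z^2 + 3z + 8) + 100 = -2z^3 - 7z^2 + 3z + 108 = (z − 3)(-2z^2 - 13z - 36).
So |(-2z^3 - 7z^2 + 3z + 8) + 100| = |z − 3|·|-2z^2 - 13z - 36|.
Require δ ≤ 1. Then |z − 3| < 1 gives |z| < 4, and by the triangle inequality |-2z^2 - 13z - 36| ≤ 2·4^2 + 13·4 + 36 = 120.
Hence |(-2z^3 - 7z^2 + 3z + 8) + 100| ≤ 120|z − 3| < ε provided |z − 3| < ε/120.
Take δ = min(1, ε/120). Then 0 < |z − 3| < δ gives both |z − 3| < 1 and |z − 3| < ε/120, so |(-2z^3 - 7z^2 + 3z + 8) + 100| < ε.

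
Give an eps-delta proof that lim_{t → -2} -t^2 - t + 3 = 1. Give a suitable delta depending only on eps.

Suppose eps > 0. We want delta > 0 such that 0 < |t + 2| < delta implies |(-t^2 - t + 3) − 1| < eps.
(-t^2 - t + 3) − 1 = -t^2 - t + 2 = (t + 2)(-t + 1).
So |(-t^2 - t + 3) − 1| = |t + 2|·|-t + 1|.
Assume first that |t + 2| < 1, so |t| < 3. Then |-t + 1| ≤ 3 + 1 = 4.
Hence |(-t^2 - t + 3) − 1| ≤ 4|t + 2| < eps provided |t + 2| < eps/4.
Choosing delta = min(1, eps/4) ensures both conditions, hence |(-t^2 - t + 3) − 1| < eps.

delta = min(1, eps/4)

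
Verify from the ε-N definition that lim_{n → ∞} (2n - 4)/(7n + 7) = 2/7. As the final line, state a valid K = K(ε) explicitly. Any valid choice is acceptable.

Let ε > 0. For n ≥ 1, |(2n - 4)/(7n + 7) − (2/7)| = |-42|/(7(7n + 7)) = 42/(7(7n + 7)).
Since 7n + 7 ≥ 7n for n ≥ 1, this is ≤ 42/(7·7n) = (6/7)/n.
So |(2n - 4)/(7n + 7) − (2/7)| < ε whenever n > (6/7)/ε.
Take K = (6/7)/ε. If n > K then |(2n - 4)/(7n + 7) − (2/7)| ≤ (6/7)/n < ε.

K = (6/7)/ε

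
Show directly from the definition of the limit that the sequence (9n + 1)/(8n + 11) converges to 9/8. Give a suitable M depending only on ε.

M = (91/64)/ε

Fix ε > 0. For n ≥ 1, |(9n + 1)/(8n + 11) − (9/8)| = |-91|/(8(8n + 11)) = 91/(8(8n + 11)).
Since 8n + 11 ≥ 8n for n ≥ 1, this is ≤ 91/(8·8n) = (91/64)/n.
So |(9n + 1)/(8n + 11) − (9/8)| < ε whenever n > (91/64)/ε.
Take M = (91/64)/ε. If n > M then |(9n + 1)/(8n + 11) − (9/8)| ≤ (91/64)/n < ε.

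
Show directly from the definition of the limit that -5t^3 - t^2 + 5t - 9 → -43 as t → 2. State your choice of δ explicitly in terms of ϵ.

δ = min(1, ϵ/95)

Let ϵ > 0 be given. We want δ > 0 such that 0 < |t − 2| < δ implies |(-5t^3 - t^2 + 5t - 9) + 43| < ϵ.
(-5t^3 - t^2 + 5t - 9) + 43 = -5t^3 - t^2 + 5t + 34 = (t − 2)(-5t^2 - 11t - 17).
So |(-5t^3 - t^2 + 5t - 9) + 43| = |t − 2|·|-5t^2 - 11t - 17|.
Assume first that |t − 2| < 1, so |t| < 3. Then |-5t^2 - 11t - 17| ≤ 5·3^2 + 11·3 + 17 = 95.
Hence |(-5t^3 - t^2 + 5t - 9) + 43| ≤ 95|t − 2| < ϵ provided |t − 2| < ϵ/95.
Choosing δ = min(1, ϵ/95) ensures both conditions, hence |(-5t^3 - t^2 + 5t - 9) + 43| < ϵ.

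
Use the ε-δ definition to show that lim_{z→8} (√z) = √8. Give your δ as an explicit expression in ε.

δ = min(8, √8·ε)

Suppose ε > 0. We want δ > 0 such that 0 < |z − 8| < δ implies |√z − √8| < ε.
Rationalise: √z − √8 = (z − 8)/(√z + √8), so |√z − √8| = |z − 8|/(√z + √8).
Restrict δ ≤ 8 so that |z − 8| < 8 forces z > 0, and then √z + √8 > √8.
Hence |√z − √8| < |z − 8|/√8, which is < ε once |z − 8| < √8·ε.
Take δ = min(8, √8·ε). If 0 < |z − 8| < δ then z > 0 and |√z − √8| < |z − 8|/√8 < ε.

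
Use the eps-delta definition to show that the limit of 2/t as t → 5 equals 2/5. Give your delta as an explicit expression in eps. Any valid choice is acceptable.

Let eps > 0. We seek delta > 0 such that 0 < |t − 5| < delta implies |2/t − (2/5)| < eps.
|2/t − (2/5)| = 2·|5 − t|/(5·|t|) = 2|t − 5|/(5|t|).
Restrict delta ≤ 5/2. Then |t − 5| < 5/2 gives |t| > 5/2, so 5|t| > 25/2.
Then |2/t − (2/5)| < 2|t − 5|/(25/2), which is < eps when |t − 5| < (25/4)eps.
Take delta = min(5/2, (25/4)eps). Then 0 < |t − 5| < delta gives both |t − 5| < 5/2 and |t − 5| < (25/4)eps, so |2/t − (2/5)| < eps.

delta = min(5/2, (25/4)eps)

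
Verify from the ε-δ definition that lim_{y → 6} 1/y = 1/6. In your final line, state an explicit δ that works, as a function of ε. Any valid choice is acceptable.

δ = min(3, 18ε)

Let ε > 0 be given. We seek δ > 0 such that 0 < |y − 6| < δ implies |1/y − (1/6)| < ε.
|1/y − (1/6)| = |6 − y|/(6·|y|) = |y − 6|/(6|y|).
Restrict δ ≤ 3. Then |y − 6| < 3 gives |y| > 3, so 6|y| > 18.
Then |1/y − (1/6)| < |y − 6|/18, which is < ε when |y − 6| < 18ε.
Take δ = min(3, 18ε). Then 0 < |y − 6| < δ gives both |y − 6| < 3 and |y − 6| < 18ε, so |1/y − (1/6)| < ε.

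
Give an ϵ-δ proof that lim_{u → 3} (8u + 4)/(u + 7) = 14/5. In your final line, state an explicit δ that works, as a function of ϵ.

Fix ϵ > 0. We want δ > 0 with 0 < |u − 3| < δ ⇒ |(8u + 4)/(u + 7) − (14/5)| < ϵ.
Combining over a common denominator, (8u + 4)/(u + 7) − (14/5) = [(8u + 4)·10 − 28·(u + 7)] / [10·(u + 7)] = 52(u − 3) / (10(u + 7)).
So |(8u + 4)/(u + 7) − (14/5)| = 52|u − 3| / (10·|u + 7|).
Restrict δ ≤ 5. Then |u − 3| < 5 gives |u + 7| = |(u − 3) + 10| ≥ 10 − 5 = 5.
Hence |(8u + 4)/(u + 7) − (14/5)| < 52|u − 3|/(10·5) = (26/25)|u − 3|, which is < ϵ once |u − 3| < (25/26)ϵ.
Take δ = min(5, (25/26)ϵ). Then 0 < |u − 3| < δ forces both bounds, so |(8u + 4)/(u + 7) − (14/5)| < ϵ.

δ = min(5, (25/26)ϵ)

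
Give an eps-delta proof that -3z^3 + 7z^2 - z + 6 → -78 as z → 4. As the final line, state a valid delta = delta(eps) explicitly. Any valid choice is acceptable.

delta = min(1, eps/121)

Fix eps > 0. We want delta > 0 such that 0 < |z − 4| < delta implies |(-3z^3 + 7z^2 - z + 6) + 78| < eps.
(-3z^3 + 7z^2 - z + 6) + 78 = -3z^3 + 7z^2 - z + 84 = (z − 4)(-3z^2 - 5z - 21).
So |(-3z^3 + 7z^2 - z + 6) + 78| = |z − 4|·|-3z^2 - 5z - 21|.
Require delta ≤ 1. Then |z − 4| < 1 gives |z| < 5, and by the triangle inequality |-3z^2 - 5z - 21| ≤ 3·5^2 + 5·5 + 21 = 121.
Hence |(-3z^3 + 7z^2 - z + 6) + 78| ≤ 121|z − 4| < eps provided |z − 4| < eps/121.
Choosing delta = min(1, eps/121) ensures both conditions, hence |(-3z^3 + 7z^2 - z + 6) + 78| < eps.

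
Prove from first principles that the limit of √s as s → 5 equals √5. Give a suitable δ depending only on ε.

Suppose ε > 0. We want δ > 0 such that 0 < |s − 5| < δ implies |√s − √5| < ε.
Rationalise: √s − √5 = (s − 5)/(√s + √5), so |√s − √5| = |s − 5|/(√s + √5).
Restrict δ ≤ 5 so that |s − 5| < 5 forces s > 0, and then √s + √5 > √5.
Hence |√s − √5| < |s − 5|/√5, which is < ε once |s − 5| < √5·ε.
Take δ = min(5, √5·ε). If 0 < |s − 5| < δ then s > 0 and |√s − √5| < |s − 5|/√5 < ε.

δ = min(5, √5·ε)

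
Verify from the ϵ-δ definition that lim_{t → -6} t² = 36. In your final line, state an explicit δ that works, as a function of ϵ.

Let ϵ > 0. We seek δ > 0 with 0 < |t + 6| < δ ⇒ |t² − 36| < ϵ.
Factor: t² − 36 = (t + 6)(t - 6), so |t² − 36| = |t + 6|·|t - 6|.
Impose δ ≤ 1 so that |t| < 7; then |t - 6| ≤ 13.
Hence |t² − 36| ≤ 13|t + 6|, which is < ϵ once |t + 6| < ϵ/13.
Take δ = min(1, ϵ/13). If 0 < |t + 6| < δ then both bounds hold and |t² − 36| ≤ 13|t + 6| < 13·(ϵ/13) = ϵ.

δ = min(1, ϵ/13)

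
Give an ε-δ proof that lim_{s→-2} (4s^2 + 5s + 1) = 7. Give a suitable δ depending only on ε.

δ = min(2, ε/19)

Let ε > 0. We want δ > 0 such that 0 < |s + 2| < δ implies |(4s^2 + 5s + 1) − 7| < ε.
(4s^2 + 5s + 1) − 7 = 4s^2 + 5s - 6 = (s + 2)(4s - 3).
So |(4s^2 + 5s + 1) − 7| = |s + 2|·|4s - 3|.
Require δ ≤ 2. Then |s + 2| < 2 gives |s| < 4, and by the triangle inequality |4s - 3| ≤ 4·4 + 3 = 19.
Hence |(4s^2 + 5s + 1) − 7| ≤ 19|s + 2| < ε provided |s + 2| < ε/19.
Take δ = min(2, ε/19). Then 0 < |s + 2| < δ gives both |s + 2| < 2 and |s + 2| < ε/19, so |(4s^2 + 5s + 1) − 7| < ε.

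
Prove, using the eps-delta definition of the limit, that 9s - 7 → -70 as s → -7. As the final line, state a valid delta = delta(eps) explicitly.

delta = eps/9

Suppose eps > 0. We need delta > 0 so that 0 < |s + 7| < delta implies |(9s - 7) + 70| < eps.
Since (9s - 7) + 70 = 9(s + 7), we have |(9s - 7) + 70| = 9|s + 7|.
So 9|s + 7| < eps exactly when |s + 7| < eps/9.
Choosing delta = eps/9 gives |(9s - 7) + 70| = 9|s + 7| < eps whenever |s + 7| < delta.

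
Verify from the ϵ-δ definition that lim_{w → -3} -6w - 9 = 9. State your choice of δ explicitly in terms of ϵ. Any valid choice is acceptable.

δ = ϵ/6

Let ϵ > 0 be given. We need δ > 0 so that 0 < |w + 3| < δ implies |(-6w - 9) − 9| < ϵ.
|(-6w - 9) − 9| = |-6w - 18| = 6|w + 3|.
Thus it suffices that |w + 3| < ϵ/6.
Choosing δ = ϵ/6 gives |(-6w - 9) − 9| = 6|w + 3| < ϵ whenever |w + 3| < δ.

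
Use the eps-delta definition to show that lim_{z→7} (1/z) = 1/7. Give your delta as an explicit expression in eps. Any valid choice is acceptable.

Let eps > 0 be given. We seek delta > 0 such that 0 < |z − 7| < delta implies |1/z − (1/7)| < eps.
|1/z − (1/7)| = |7 − z|/(7·|z|) = |z − 7|/(7|z|).
Restrict delta ≤ 7/2. Then |z − 7| < 7/2 gives |z| > 7/2, so 7|z| > 49/2.
Then |1/z − (1/7)| < |z − 7|/(49/2), which is < eps when |z − 7| < (49/2)eps.
Take delta = min(7/2, (49/2)eps). Then 0 < |z − 7| < delta gives both |z − 7| < 7/2 and |z − 7| < (49/2)eps, so |1/z − (1/7)| < eps.

delta = min(7/2, (49/2)eps)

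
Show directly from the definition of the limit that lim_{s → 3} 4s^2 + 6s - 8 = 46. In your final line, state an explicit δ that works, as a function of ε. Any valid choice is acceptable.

Fix ε > 0. We want δ > 0 such that 0 < |s − 3| < δ implies |(4s^2 + 6s - 8) − 46| < ε.
(4s^2 + 6s - 8) − 46 = 4s^2 + 6s - 54 = (s − 3)(4s + 18).
So |(4s^2 + 6s - 8) − 46| = |s − 3|·|4s + 18|.
Assume first that |s − 3| < 2, so |s| < 5. Then |4s + 18| ≤ 4·5 + 18 = 38.
Hence |(4s^2 + 6s - 8) − 46| ≤ 38|s − 3| < ε provided |s − 3| < ε/38.
Take δ = min(2, ε/38). Then 0 < |s − 3| < δ gives both |s − 3| < 2 and |s − 3| < ε/38, so |(4s^2 + 6s - 8) − 46| < ε.

δ = min(2, ε/38)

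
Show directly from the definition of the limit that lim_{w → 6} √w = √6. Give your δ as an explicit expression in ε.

δ = min(6, √6·ε)

Suppose ε > 0. We want δ > 0 such that 0 < |w − 6| < δ implies |√w − √6| < ε.
Rationalise: √w − √6 = (w − 6)/(√w + √6), so |√w − √6| = |w − 6|/(√w + √6).
Restrict δ ≤ 6 so that |w − 6| < 6 forces w > 0, and then √w + √6 > √6.
Hence |√w − √6| < |w − 6|/√6, which is < ε once |w − 6| < √6·ε.
Take δ = min(6, √6·ε). If 0 < |w − 6| < δ then w > 0 and |√w − √6| < |w − 6|/√6 < ε.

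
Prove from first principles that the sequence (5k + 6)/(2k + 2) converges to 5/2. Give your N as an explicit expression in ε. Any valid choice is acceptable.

N = (1/2)/ε

Let ε > 0. For k ≥ 1, |(5k + 6)/(2k + 2) − (5/2)| = |2|/(2(2k + 2)) = 2/(2(2k + 2)).
Since 2k + 2 ≥ 2k for k ≥ 1, this is ≤ 2/(2·2k) = (1/2)/k.
So |(5k + 6)/(2k + 2) − (5/2)| < ε whenever k > (1/2)/ε.
Take N = (1/2)/ε. If k > N then |(5k + 6)/(2k + 2) − (5/2)| ≤ (1/2)/k < ε.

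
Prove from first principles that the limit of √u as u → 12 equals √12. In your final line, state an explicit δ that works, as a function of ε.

Fix ε > 0. We want δ > 0 such that 0 < |u − 12| < δ implies |√u − √12| < ε.
Multiplying by the conjugate, |√u − √12| = |u − 12|/(√u + √12).
Restrict δ ≤ 12 so that |u − 12| < 12 forces u > 0, and then √u + √12 > √12.
Hence |√u − √12| < |u − 12|/√12, which is < ε once |u − 12| < √12·ε.
Take δ = min(12, √12·ε). If 0 < |u − 12| < δ then u > 0 and |√u − √12| < |u − 12|/√12 < ε.

δ = min(12, √12·ε)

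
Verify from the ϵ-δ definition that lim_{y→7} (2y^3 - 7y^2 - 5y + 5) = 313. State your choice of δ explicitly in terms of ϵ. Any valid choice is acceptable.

δ = min(1, ϵ/228)

Suppose ϵ > 0. We want δ > 0 such that 0 < |y − 7| < δ implies |(2y^3 - 7y^2 - 5y + 5) − 313| < ϵ.
(2y^3 - 7y^2 - 5y + 5) − 313 = 2y^3 - 7y^2 - 5y - 308 = (y − 7)(2y^2 + 7y + 44).
So |(2y^3 - 7y^2 - 5y + 5) − 313| = |y − 7|·|2y^2 + 7y + 44|.
Assume first that |y − 7| < 1, so |y| < 8. Then |2y^2 + 7y + 44| ≤ 2·8^2 + 7·8 + 44 = 228.
Hence |(2y^3 - 7y^2 - 5y + 5) − 313| ≤ 228|y − 7| < ϵ provided |y − 7| < ϵ/228.
Choosing δ = min(1, ϵ/228) ensures both conditions, hence |(2y^3 - 7y^2 - 5y + 5) − 313| < ϵ.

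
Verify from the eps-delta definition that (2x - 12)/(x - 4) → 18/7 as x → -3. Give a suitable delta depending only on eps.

delta = min(7/2, (49/8)eps)

Let eps > 0. We want delta > 0 with 0 < |x + 3| < delta ⇒ |(2x - 12)/(x - 4) − (18/7)| < eps.
Combining over a common denominator, (2x - 12)/(x - 4) − (18/7) = [(2x - 12)·(-7) − (-18)·(x - 4)] / [(-7)·(x - 4)] = 4(x + 3) / ((-7)(x - 4)).
So |(2x - 12)/(x - 4) − (18/7)| = 4|x + 3| / (7·|x − 4|).
Require delta ≤ 7/2, so |x − 4| ≥ |-7| − |x + 3| > 7 − 7/2 = 7/2.
Hence |(2x - 12)/(x - 4) − (18/7)| < 4|x + 3|/(7·(7/2)) = (8/49)|x + 3|, which is < eps once |x + 3| < (49/8)eps.
Take delta = min(7/2, (49/8)eps). Then 0 < |x + 3| < delta forces both bounds, so |(2x - 12)/(x - 4) − (18/7)| < eps.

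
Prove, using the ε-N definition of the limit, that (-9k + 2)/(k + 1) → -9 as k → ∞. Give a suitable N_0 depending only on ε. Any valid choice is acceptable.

N_0 = 11/ε

Fix ε > 0. For k ≥ 1, |(-9k + 2)/(k + 1) + 9| = |11|/((k + 1)) = 11/((k + 1)).
Since k + 1 ≥ k for k ≥ 1, this is ≤ 11/(k) = 11/k.
So |(-9k + 2)/(k + 1) + 9| < ε whenever k > 11/ε.
Take N_0 = 11/ε. If k > N_0 then |(-9k + 2)/(k + 1) + 9| ≤ 11/k < ε.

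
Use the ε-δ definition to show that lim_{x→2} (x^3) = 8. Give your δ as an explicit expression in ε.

Suppose ε > 0. We seek δ > 0 with 0 < |x − 2| < δ ⇒ |x^3 − 8| < ε.
Factor: x^3 − 8 = (x − 2)(x^2 + 2x + 4), so |x^3 − 8| = |x − 2|·|x^2 + 2x + 4|.
Impose δ ≤ 1 so that |x| < 3; then |x^2 + 2x + 4| ≤ 19.
Hence |x^3 − 8| ≤ 19|x − 2|, which is < ε once |x − 2| < ε/19.
Take δ = min(1, ε/19). If 0 < |x − 2| < δ then both bounds hold and |x^3 − 8| ≤ 19|x − 2| < 19·(ε/19) = ε.

δ = min(1, ε/19)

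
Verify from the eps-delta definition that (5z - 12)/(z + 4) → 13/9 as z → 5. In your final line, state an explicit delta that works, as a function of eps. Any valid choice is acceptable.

Let eps > 0 be given. We want delta > 0 with 0 < |z − 5| < delta ⇒ |(5z - 12)/(z + 4) − (13/9)| < eps.
Combining over a common denominator, (5z - 12)/(z + 4) − (13/9) = [(5z - 12)·9 − 13·(z + 4)] / [9·(z + 4)] = 32(z − 5) / (9(z + 4)).
So |(5z - 12)/(z + 4) − (13/9)| = 32|z − 5| / (9·|z + 4|).
Restrict delta ≤ 9/2. Then |z − 5| < 9/2 gives |z + 4| = |(z − 5) + 9| ≥ 9 − 9/2 = 9/2.
Hence |(5z - 12)/(z + 4) − (13/9)| < 32|z − 5|/(9·(9/2)) = (64/81)|z − 5|, which is < eps once |z − 5| < (81/64)eps.
Take delta = min(9/2, (81/64)eps). Then 0 < |z − 5| < delta forces both bounds, so |(5z - 12)/(z + 4) − (13/9)| < eps.

delta = min(9/2, (81/64)eps)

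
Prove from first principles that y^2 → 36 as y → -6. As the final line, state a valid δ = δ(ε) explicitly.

Let ε > 0. We seek δ > 0 with 0 < |y + 6| < δ ⇒ |y^2 − 36| < ε.
Factor: y^2 − 36 = (y + 6)(y - 6), so |y^2 − 36| = |y + 6|·|y - 6|.
Impose δ ≤ 1 so that |y| < 7; then |y - 6| ≤ 13.
Hence |y^2 − 36| ≤ 13|y + 6|, which is < ε once |y + 6| < ε/13.
Take δ = min(1, ε/13). If 0 < |y + 6| < δ then both bounds hold and |y^2 − 36| ≤ 13|y + 6| < 13·(ε/13) = ε.

δ = min(1, ε/13)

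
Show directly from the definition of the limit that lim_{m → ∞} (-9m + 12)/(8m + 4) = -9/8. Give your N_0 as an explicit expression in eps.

N_0 = (33/16)/eps

Let eps > 0 be given. For m ≥ 1, |(-9m + 12)/(8m + 4) + 9/8| = |132|/(8(8m + 4)) = 132/(8(8m + 4)).
Since 8m + 4 ≥ 8m for m ≥ 1, this is ≤ 132/(8·8m) = (33/16)/m.
So |(-9m + 12)/(8m + 4) + 9/8| < eps whenever m > (33/16)/eps.
Take N_0 = (33/16)/eps. If m > N_0 then |(-9m + 12)/(8m + 4) + 9/8| ≤ (33/16)/m < eps.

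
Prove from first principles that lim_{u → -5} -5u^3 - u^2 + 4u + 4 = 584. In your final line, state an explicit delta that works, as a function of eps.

Suppose eps > 0. We want delta > 0 such that 0 < |u + 5| < delta implies |(-5u^3 - u^2 + 4u + 4) − 584| < eps.
(-5u^3 - u^2 + 4u + 4) − 584 = -5u^3 - u^2 + 4u - 580 = (u + 5)(-5u^2 + 24u - 116).
So |(-5u^3 - u^2 + 4u + 4) − 584| = |u + 5|·|-5u^2 + 24u - 116|.
Require delta ≤ 2. Then |u + 5| < 2 gives |u| < 7, and by the triangle inequality |-5u^2 + 24u - 116| ≤ 5·7^2 + 24·7 + 116 = 529.
Hence |(-5u^3 - u^2 + 4u + 4) − 584| ≤ 529|u + 5| < eps provided |u + 5| < eps/529.
Take delta = min(2, eps/529). Then 0 < |u + 5| < delta gives both |u + 5| < 2 and |u + 5| < eps/529, so |(-5u^3 - u^2 + 4u + 4) − 584| < eps.

delta = min(2, eps/529)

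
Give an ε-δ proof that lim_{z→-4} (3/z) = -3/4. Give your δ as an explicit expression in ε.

Suppose ε > 0. We seek δ > 0 such that 0 < |z + 4| < δ implies |3/z + 3/4| < ε.
|3/z + 3/4| = 3·|-4 − z|/(4·|z|) = 3|z + 4|/(4|z|).
Restrict δ ≤ 2. Then |z + 4| < 2 gives |z| > 2, so 4|z| > 8.
Then |3/z + 3/4| < 3|z + 4|/8, which is < ε when |z + 4| < (8/3)ε.
Take δ = min(2, (8/3)ε). Then 0 < |z + 4| < δ gives both |z + 4| < 2 and |z + 4| < (8/3)ε, so |3/z + 3/4| < ε.

δ = min(2, (8/3)ε)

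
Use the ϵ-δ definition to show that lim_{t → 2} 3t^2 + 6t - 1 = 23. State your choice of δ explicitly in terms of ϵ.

Fix ϵ > 0. We want δ > 0 such that 0 < |t − 2| < δ implies |(3t^2 + 6t - 1) − 23| < ϵ.
(3t^2 + 6t - 1) − 23 = 3t^2 + 6t - 24 = (t − 2)(3t + 12).
So |(3t^2 + 6t - 1) − 23| = |t − 2|·|3t + 12|.
Assume first that |t − 2| < 1, so |t| < 3. Then |3t + 12| ≤ 3·3 + 12 = 21.
Hence |(3t^2 + 6t - 1) − 23| ≤ 21|t − 2| < ϵ provided |t − 2| < ϵ/21.
Take δ = min(1, ϵ/21). Then 0 < |t − 2| < δ gives both |t − 2| < 1 and |t − 2| < ϵ/21, so |(3t^2 + 6t - 1) − 23| < ϵ.

δ = min(1, ϵ/21)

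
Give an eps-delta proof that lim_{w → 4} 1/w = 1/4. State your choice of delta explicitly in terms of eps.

Fix eps > 0. We seek delta > 0 such that 0 < |w − 4| < delta implies |1/w − (1/4)| < eps.
|1/w − (1/4)| = |4 − w|/(4·|w|) = |w − 4|/(4|w|).
Require delta ≤ 2 so that |w| > 4 − 2 = 2, hence 4|w| > 8.
Then |1/w − (1/4)| < |w − 4|/8, which is < eps when |w − 4| < 8eps.
Take delta = min(2, 8eps). Then 0 < |w − 4| < delta gives both |w − 4| < 2 and |w − 4| < 8eps, so |1/w − (1/4)| < eps.

delta = min(2, 8eps)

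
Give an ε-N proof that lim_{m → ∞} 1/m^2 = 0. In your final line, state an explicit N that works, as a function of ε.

N = (1/ε)^{1/2}

Let ε > 0. For m ≥ 1, |1/m^2 − 0| = 1/m^2.
1/m^2 < ε ⇔ m^2 > 1/ε ⇔ m > (1/ε)^{1/2}.
Take N = (1/ε)^{1/2}. Then m > N implies 1/m^2 < ε.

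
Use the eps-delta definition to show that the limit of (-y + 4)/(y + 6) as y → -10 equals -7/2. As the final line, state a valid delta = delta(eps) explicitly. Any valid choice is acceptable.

Suppose eps > 0. We want delta > 0 with 0 < |y + 10| < delta ⇒ |(-y + 4)/(y + 6) + 7/2| < eps.
Combining over a common denominator, (-y + 4)/(y + 6) + 7/2 = [(-y + 4)·(-4) − 14·(y + 6)] / [(-4)·(y + 6)] = -10(y + 10) / ((-4)(y + 6)).
So |(-y + 4)/(y + 6) + 7/2| = 10|y + 10| / (4·|y + 6|).
Require delta ≤ 2, so |y + 6| ≥ |-4| − |y + 10| > 4 − 2 = 2.
Hence |(-y + 4)/(y + 6) + 7/2| < 10|y + 10|/(4·2) = (5/4)|y + 10|, which is < eps once |y + 10| < (4/5)eps.
Take delta = min(2, (4/5)eps). Then 0 < |y + 10| < delta forces both bounds, so |(-y + 4)/(y + 6) + 7/2| < eps.

delta = min(2, (4/5)eps)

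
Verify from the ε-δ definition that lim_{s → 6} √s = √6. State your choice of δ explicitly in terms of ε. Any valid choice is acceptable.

Let ε > 0. We want δ > 0 such that 0 < |s − 6| < δ implies |√s − √6| < ε.
Rationalise: √s − √6 = (s − 6)/(√s + √6), so |√s − √6| = |s − 6|/(√s + √6).
Restrict δ ≤ 6 so that |s − 6| < 6 forces s > 0, and then √s + √6 > √6.
Hence |√s − √6| < |s − 6|/√6, which is < ε once |s − 6| < √6·ε.
Take δ = min(6, √6·ε). If 0 < |s − 6| < δ then s > 0 and |√s − √6| < |s − 6|/√6 < ε.

δ = min(6, √6·ε)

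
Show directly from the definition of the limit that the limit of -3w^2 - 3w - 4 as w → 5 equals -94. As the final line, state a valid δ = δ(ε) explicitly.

Fix ε > 0. We want δ > 0 such that 0 < |w − 5| < δ implies |(-3w^2 - 3w - 4) + 94| < ε.
(-3w^2 - 3w - 4) + 94 = -3w^2 - 3w + 90 = (w − 5)(-3w - 18).
So |(-3w^2 - 3w - 4) + 94| = |w − 5|·|-3w - 18|.
Assume first that |w − 5| < 1, so |w| < 6. Then |-3w - 18| ≤ 3·6 + 18 = 36.
Hence |(-3w^2 - 3w - 4) + 94| ≤ 36|w − 5| < ε provided |w − 5| < ε/36.
Choosing δ = min(1, ε/36) ensures both conditions, hence |(-3w^2 - 3w - 4) + 94| < ε.

δ = min(1, ε/36)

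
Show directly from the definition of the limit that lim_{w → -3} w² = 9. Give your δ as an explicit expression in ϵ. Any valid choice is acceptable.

Fix ϵ > 0. We seek δ > 0 with 0 < |w + 3| < δ ⇒ |w² − 9| < ϵ.
Factor: w² − 9 = (w + 3)(w - 3), so |w² − 9| = |w + 3|·|w - 3|.
Restrict δ ≤ 1. Then |w + 3| < 1 gives |w| < 4, so by the triangle inequality |w - 3| ≤ 4 + 3 = 7.
Hence |w² − 9| ≤ 7|w + 3|, which is < ϵ once |w + 3| < ϵ/7.
Take δ = min(1, ϵ/7). If 0 < |w + 3| < δ then both bounds hold and |w² − 9| ≤ 7|w + 3| < 7·(ϵ/7) = ϵ.

δ = min(1, ϵ/7)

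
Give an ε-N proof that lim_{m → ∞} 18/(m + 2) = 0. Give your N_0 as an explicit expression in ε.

Suppose ε > 0. For m ≥ 1, |18/(m + 2) − 0| = 18/(m + 2) ≤ 18/m.
We need 18/m < ε, i.e. m > 18/ε.
Take N_0 = 18/ε. If m > N_0 then |18/(m + 2)| ≤ 18/m < ε.

N_0 = 18/ε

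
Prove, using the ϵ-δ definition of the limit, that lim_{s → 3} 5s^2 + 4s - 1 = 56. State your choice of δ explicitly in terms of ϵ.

Let ϵ > 0. We want δ > 0 such that 0 < |s − 3| < δ implies |(5s^2 + 4s - 1) − 56| < ϵ.
(5s^2 + 4s - 1) − 56 = 5s^2 + 4s - 57 = (s − 3)(5s + 19).
So |(5s^2 + 4s - 1) − 56| = |s − 3|·|5s + 19|.
Assume first that |s − 3| < 1, so |s| < 4. Then |5s + 19| ≤ 5·4 + 19 = 39.
Hence |(5s^2 + 4s - 1) − 56| ≤ 39|s − 3| < ϵ provided |s − 3| < ϵ/39.
Take δ = min(1, ϵ/39). Then 0 < |s − 3| < δ gives both |s − 3| < 1 and |s − 3| < ϵ/39, so |(5s^2 + 4s - 1) − 56| < ϵ.

δ = min(1, ϵ/39)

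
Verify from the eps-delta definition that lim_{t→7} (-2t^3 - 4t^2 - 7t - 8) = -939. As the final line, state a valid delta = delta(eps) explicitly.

Fix eps > 0. We want delta > 0 such that 0 < |t − 7| < delta implies |(-2t^3 - 4t^2 - 7t - 8) + 939| < eps.
(-2t^3 - 4t^2 - 7t - 8) + 939 = -2t^3 - 4t^2 - 7t + 931 = (t − 7)(-2t^2 - 18t - 133).
So |(-2t^3 - 4t^2 - 7t - 8) + 939| = |t − 7|·|-2t^2 - 18t - 133|.
Assume first that |t − 7| < 2, so |t| < 9. Then |-2t^2 - 18t - 133| ≤ 2·9^2 + 18·9 + 133 = 457.
Hence |(-2t^3 - 4t^2 - 7t - 8) + 939| ≤ 457|t − 7| < eps provided |t − 7| < eps/457.
Take delta = min(2, eps/457). Then 0 < |t − 7| < delta gives both |t − 7| < 2 and |t − 7| < eps/457, so |(-2t^3 - 4t^2 - 7t - 8) + 939| < eps.

delta = min(2, eps/457)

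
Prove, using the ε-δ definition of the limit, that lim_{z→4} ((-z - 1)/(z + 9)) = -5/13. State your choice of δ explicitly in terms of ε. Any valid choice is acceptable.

δ = min(13/2, (169/16)ε)

Let ε > 0. We want δ > 0 with 0 < |z − 4| < δ ⇒ |(-z - 1)/(z + 9) + 5/13| < ε.
Combining over a common denominator, (-z - 1)/(z + 9) + 5/13 = [(-z - 1)·13 − (-5)·(z + 9)] / [13·(z + 9)] = -8(z − 4) / (13(z + 9)).
So |(-z - 1)/(z + 9) + 5/13| = 8|z − 4| / (13·|z + 9|).
Require δ ≤ 13/2, so |z + 9| ≥ |13| − |z − 4| > 13 − 13/2 = 13/2.
Hence |(-z - 1)/(z + 9) + 5/13| < 8|z − 4|/(13·(13/2)) = (16/169)|z − 4|, which is < ε once |z − 4| < (169/16)ε.
Take δ = min(13/2, (169/16)ε). Then 0 < |z − 4| < δ forces both bounds, so |(-z - 1)/(z + 9) + 5/13| < ε.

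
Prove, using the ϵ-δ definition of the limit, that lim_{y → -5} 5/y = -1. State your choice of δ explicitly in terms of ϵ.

δ = min(5/2, (5/2)ϵ)

Suppose ϵ > 0. We seek δ > 0 such that 0 < |y + 5| < δ implies |5/y + 1| < ϵ.
|5/y + 1| = 5·|-5 − y|/(5·|y|) = 5|y + 5|/(5|y|).
Require δ ≤ 5/2 so that |y| > 5 − 5/2 = 5/2, hence 5|y| > 25/2.
Then |5/y + 1| < 5|y + 5|/(25/2), which is < ϵ when |y + 5| < (5/2)ϵ.
Take δ = min(5/2, (5/2)ϵ). Then 0 < |y + 5| < δ gives both |y + 5| < 5/2 and |y + 5| < (5/2)ϵ, so |5/y + 1| < ϵ.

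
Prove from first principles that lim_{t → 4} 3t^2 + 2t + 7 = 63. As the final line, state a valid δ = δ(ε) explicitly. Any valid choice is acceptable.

Let ε > 0 be given. We want δ > 0 such that 0 < |t − 4| < δ implies |(3t^2 + 2t + 7) − 63| < ε.
(3t^2 + 2t + 7) − 63 = 3t^2 + 2t - 56 = (t − 4)(3t + 14).
So |(3t^2 + 2t + 7) − 63| = |t − 4|·|3t + 14|.
Require δ ≤ 1. Then |t − 4| < 1 gives |t| < 5, and by the triangle inequality |3t + 14| ≤ 3·5 + 14 = 29.
Hence |(3t^2 + 2t + 7) − 63| ≤ 29|t − 4| < ε provided |t − 4| < ε/29.
Take δ = min(1, ε/29). Then 0 < |t − 4| < δ gives both |t − 4| < 1 and |t − 4| < ε/29, so |(3t^2 + 2t + 7) − 63| < ε.

δ = min(1, ε/29)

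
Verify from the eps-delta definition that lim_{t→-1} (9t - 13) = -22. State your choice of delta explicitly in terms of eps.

Suppose eps > 0. We need delta > 0 so that 0 < |t + 1| < delta implies |(9t - 13) + 22| < eps.
Since (9t - 13) + 22 = 9(t + 1), we have |(9t - 13) + 22| = 9|t + 1|.
Thus it suffices that |t + 1| < eps/9.
Take delta = eps/9. If 0 < |t + 1| < delta then |(9t - 13) + 22| = 9|t + 1| < 9·(eps/9) = eps.

delta = eps/9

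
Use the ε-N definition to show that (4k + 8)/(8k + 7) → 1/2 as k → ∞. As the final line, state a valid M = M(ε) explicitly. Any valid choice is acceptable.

M = (9/16)/ε

Let ε > 0. For k ≥ 1, |(4k + 8)/(8k + 7) − (1/2)| = |36|/(8(8k + 7)) = 36/(8(8k + 7)).
Since 8k + 7 ≥ 8k for k ≥ 1, this is ≤ 36/(8·8k) = (9/16)/k.
So |(4k + 8)/(8k + 7) − (1/2)| < ε whenever k > (9/16)/ε.
Take M = (9/16)/ε. If k > M then |(4k + 8)/(8k + 7) − (1/2)| ≤ (9/16)/k < ε.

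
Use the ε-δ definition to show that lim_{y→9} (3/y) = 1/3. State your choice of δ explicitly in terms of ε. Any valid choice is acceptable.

δ = min(9/2, (27/2)ε)

Let ε > 0 be given. We seek δ > 0 such that 0 < |y − 9| < δ implies |3/y − (1/3)| < ε.
|3/y − (1/3)| = 3·|9 − y|/(9·|y|) = 3|y − 9|/(9|y|).
Require δ ≤ 9/2 so that |y| > 9 − 9/2 = 9/2, hence 9|y| > 81/2.
Then |3/y − (1/3)| < 3|y − 9|/(81/2), which is < ε when |y − 9| < (27/2)ε.
Take δ = min(9/2, (27/2)ε). Then 0 < |y − 9| < δ gives both |y − 9| < 9/2 and |y − 9| < (27/2)ε, so |3/y − (1/3)| < ε.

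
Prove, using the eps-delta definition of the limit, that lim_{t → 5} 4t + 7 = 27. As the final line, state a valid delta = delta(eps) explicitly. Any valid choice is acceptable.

Let eps > 0 be given. We need delta > 0 so that 0 < |t − 5| < delta implies |(4t + 7) − 27| < eps.
Since (4t + 7) − 27 = 4(t − 5), we have |(4t + 7) − 27| = 4|t − 5|.
So 4|t − 5| < eps exactly when |t − 5| < eps/4.
Choosing delta = eps/4 gives |(4t + 7) − 27| = 4|t − 5| < eps whenever |t − 5| < delta.

delta = eps/4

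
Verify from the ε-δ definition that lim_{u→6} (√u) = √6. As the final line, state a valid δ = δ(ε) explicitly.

δ = min(6, √6·ε)

Fix ε > 0. We want δ > 0 such that 0 < |u − 6| < δ implies |√u − √6| < ε.
Rationalise: √u − √6 = (u − 6)/(√u + √6), so |√u − √6| = |u − 6|/(√u + √6).
Restrict δ ≤ 6 so that |u − 6| < 6 forces u > 0, and then √u + √6 > √6.
Hence |√u − √6| < |u − 6|/√6, which is < ε once |u − 6| < √6·ε.
Take δ = min(6, √6·ε). If 0 < |u − 6| < δ then u > 0 and |√u − √6| < |u − 6|/√6 < ε.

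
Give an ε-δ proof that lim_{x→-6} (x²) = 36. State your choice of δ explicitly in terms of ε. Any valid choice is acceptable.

δ = min(2, ε/14)

Let ε > 0 be given. We seek δ > 0 with 0 < |x + 6| < δ ⇒ |x² − 36| < ε.
Factor: x² − 36 = (x + 6)(x - 6), so |x² − 36| = |x + 6|·|x - 6|.
Restrict δ ≤ 2. Then |x + 6| < 2 gives |x| < 8, so by the triangle inequality |x - 6| ≤ 8 + 6 = 14.
Hence |x² − 36| ≤ 14|x + 6|, which is < ε once |x + 6| < ε/14.
Take δ = min(2, ε/14). If 0 < |x + 6| < δ then both bounds hold and |x² − 36| ≤ 14|x + 6| < 14·(ε/14) = ε.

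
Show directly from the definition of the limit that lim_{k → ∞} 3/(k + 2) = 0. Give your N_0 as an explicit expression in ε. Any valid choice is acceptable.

Let ε > 0. For k ≥ 1, |3/(k + 2) − 0| = 3/(k + 2) ≤ 3/k.
We need 3/k < ε, i.e. k > 3/ε.
Take N_0 = 3/ε. If k > N_0 then |3/(k + 2)| ≤ 3/k < ε.

N_0 = 3/ε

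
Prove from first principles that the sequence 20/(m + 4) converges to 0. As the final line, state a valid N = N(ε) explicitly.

N = 20/ε

Fix ε > 0. For m ≥ 1, |20/(m + 4) − 0| = 20/(m + 4) ≤ 20/m.
We need 20/m < ε, i.e. m > 20/ε.
Take N = 20/ε. If m > N then |20/(m + 4)| ≤ 20/m < ε.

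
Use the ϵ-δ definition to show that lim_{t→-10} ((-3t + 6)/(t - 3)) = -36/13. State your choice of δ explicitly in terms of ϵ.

δ = min(13/2, (169/6)ϵ)

Let ϵ > 0 be given. We want δ > 0 with 0 < |t + 10| < δ ⇒ |(-3t + 6)/(t - 3) + 36/13| < ϵ.
Combining over a common denominator, (-3t + 6)/(t - 3) + 36/13 = [(-3t + 6)·(-13) − 36·(t - 3)] / [(-13)·(t - 3)] = 3(t + 10) / ((-13)(t - 3)).
So |(-3t + 6)/(t - 3) + 36/13| = 3|t + 10| / (13·|t − 3|).
Restrict δ ≤ 13/2. Then |t + 10| < 13/2 gives |t − 3| = |(t + 10) + (-13)| ≥ 13 − 13/2 = 13/2.
Hence |(-3t + 6)/(t - 3) + 36/13| < 3|t + 10|/(13·(13/2)) = (6/169)|t + 10|, which is < ϵ once |t + 10| < (169/6)ϵ.
Take δ = min(13/2, (169/6)ϵ). Then 0 < |t + 10| < δ forces both bounds, so |(-3t + 6)/(t - 3) + 36/13| < ϵ.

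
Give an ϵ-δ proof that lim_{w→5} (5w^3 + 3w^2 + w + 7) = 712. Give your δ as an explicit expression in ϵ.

Fix ϵ > 0. We want δ > 0 such that 0 < |w − 5| < δ implies |(5w^3 + 3w^2 + w + 7) − 712| < ϵ.
(5w^3 + 3w^2 + w + 7) − 712 = 5w^3 + 3w^2 + w - 705 = (w − 5)(5w^2 + 28w + 141).
So |(5w^3 + 3w^2 + w + 7) − 712| = |w − 5|·|5w^2 + 28w + 141|.
Assume first that |w − 5| < 1, so |w| < 6. Then |5w^2 + 28w + 141| ≤ 5·6^2 + 28·6 + 141 = 489.
Hence |(5w^3 + 3w^2 + w + 7) − 712| ≤ 489|w − 5| < ϵ provided |w − 5| < ϵ/489.
Take δ = min(1, ϵ/489). Then 0 < |w − 5| < δ gives both |w − 5| < 1 and |w − 5| < ϵ/489, so |(5w^3 + 3w^2 + w + 7) − 712| < ϵ.

δ = min(1, ϵ/489)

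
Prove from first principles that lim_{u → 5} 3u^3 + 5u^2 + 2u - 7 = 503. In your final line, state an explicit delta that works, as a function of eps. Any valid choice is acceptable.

delta = min(2, eps/389)

Fix eps > 0. We want delta > 0 such that 0 < |u − 5| < delta implies |(3u^3 + 5u^2 + 2u - 7) − 503| < eps.
(3u^3 + 5u^2 + 2u - 7) − 503 = 3u^3 + 5u^2 + 2u - 510 = (u − 5)(3u^2 + 20u + 102).
So |(3u^3 + 5u^2 + 2u - 7) − 503| = |u − 5|·|3u^2 + 20u + 102|.
Require delta ≤ 2. Then |u − 5| < 2 gives |u| < 7, and by the triangle inequality |3u^2 + 20u + 102| ≤ 3·7^2 + 20·7 + 102 = 389.
Hence |(3u^3 + 5u^2 + 2u - 7) − 503| ≤ 389|u − 5| < eps provided |u − 5| < eps/389.
Choosing delta = min(2, eps/389) ensures both conditions, hence |(3u^3 + 5u^2 + 2u - 7) − 503| < eps.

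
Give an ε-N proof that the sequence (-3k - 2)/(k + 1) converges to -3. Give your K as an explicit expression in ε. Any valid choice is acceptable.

K = 1/ε

Suppose ε > 0. For k ≥ 1, |(-3k - 2)/(k + 1) + 3| = |1|/((k + 1)) = 1/((k + 1)).
Since k + 1 ≥ k for k ≥ 1, this is ≤ 1/(k) = 1/k.
So |(-3k - 2)/(k + 1) + 3| < ε whenever k > 1/ε.
Take K = 1/ε. If k > K then |(-3k - 2)/(k + 1) + 3| ≤ 1/k < ε.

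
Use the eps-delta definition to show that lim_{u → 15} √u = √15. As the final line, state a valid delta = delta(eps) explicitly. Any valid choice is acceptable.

Let eps > 0 be given. We want delta > 0 such that 0 < |u − 15| < delta implies |√u − √15| < eps.
Rationalise: √u − √15 = (u − 15)/(√u + √15), so |√u − √15| = |u − 15|/(√u + √15).
Restrict delta ≤ 15 so that |u − 15| < 15 forces u > 0, and then √u + √15 > √15.
Hence |√u − √15| < |u − 15|/√15, which is < eps once |u − 15| < √15·eps.
Take delta = min(15, √15·eps). If 0 < |u − 15| < delta then u > 0 and |√u − √15| < |u − 15|/√15 < eps.

delta = min(15, √15·eps)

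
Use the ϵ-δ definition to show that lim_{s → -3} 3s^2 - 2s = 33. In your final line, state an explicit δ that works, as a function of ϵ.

δ = min(1, ϵ/23)

Fix ϵ > 0. We want δ > 0 such that 0 < |s + 3| < δ implies |(3s^2 - 2s) − 33| < ϵ.
(3s^2 - 2s) − 33 = 3s^2 - 2s - 33 = (s + 3)(3s - 11).
So |(3s^2 - 2s) − 33| = |s + 3|·|3s - 11|.
Require δ ≤ 1. Then |s + 3| < 1 gives |s| < 4, and by the triangle inequality |3s - 11| ≤ 3·4 + 11 = 23.
Hence |(3s^2 - 2s) − 33| ≤ 23|s + 3| < ϵ provided |s + 3| < ϵ/23.
Take δ = min(1, ϵ/23). Then 0 < |s + 3| < δ gives both |s + 3| < 1 and |s + 3| < ϵ/23, so |(3s^2 - 2s) − 33| < ϵ.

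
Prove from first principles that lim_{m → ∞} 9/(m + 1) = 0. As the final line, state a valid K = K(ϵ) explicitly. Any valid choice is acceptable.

K = 9/ϵ

Fix ϵ > 0. For m ≥ 1, |9/(m + 1) − 0| = 9/(m + 1) ≤ 9/m.
We need 9/m < ϵ, i.e. m > 9/ϵ.
Take K = 9/ϵ. If m > K then |9/(m + 1)| ≤ 9/m < ϵ.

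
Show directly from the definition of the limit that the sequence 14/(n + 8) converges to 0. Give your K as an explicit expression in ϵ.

Suppose ϵ > 0. For n ≥ 1, |14/(n + 8) − 0| = 14/(n + 8) ≤ 14/n.
We need 14/n < ϵ, i.e. n > 14/ϵ.
Take K = 14/ϵ. If n > K then |14/(n + 8)| ≤ 14/n < ϵ.

K = 14/ϵ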